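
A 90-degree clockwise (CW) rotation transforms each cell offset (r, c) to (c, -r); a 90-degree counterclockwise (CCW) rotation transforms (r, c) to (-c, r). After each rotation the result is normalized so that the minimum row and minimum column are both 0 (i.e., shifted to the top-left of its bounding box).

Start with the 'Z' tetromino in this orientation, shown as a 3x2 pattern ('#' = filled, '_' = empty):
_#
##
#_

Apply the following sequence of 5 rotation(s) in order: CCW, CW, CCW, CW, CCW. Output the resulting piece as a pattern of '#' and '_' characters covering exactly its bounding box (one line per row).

Answer: ##_
_##

Derivation:
Start:
_#
##
#_
After rotation 1 (CCW):
##_
_##
After rotation 2 (CW):
_#
##
#_
After rotation 3 (CCW):
##_
_##
After rotation 4 (CW):
_#
##
#_
After rotation 5 (CCW):
##_
_##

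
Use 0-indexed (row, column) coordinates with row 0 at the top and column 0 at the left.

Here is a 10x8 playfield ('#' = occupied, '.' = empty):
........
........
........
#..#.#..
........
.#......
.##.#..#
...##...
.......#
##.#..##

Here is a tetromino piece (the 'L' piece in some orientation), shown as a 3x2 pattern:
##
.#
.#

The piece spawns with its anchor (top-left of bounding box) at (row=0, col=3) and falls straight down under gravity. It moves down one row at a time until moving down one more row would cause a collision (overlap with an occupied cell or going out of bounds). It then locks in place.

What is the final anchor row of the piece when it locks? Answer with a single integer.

Spawn at (row=0, col=3). Try each row:
  row 0: fits
  row 1: fits
  row 2: fits
  row 3: blocked -> lock at row 2

Answer: 2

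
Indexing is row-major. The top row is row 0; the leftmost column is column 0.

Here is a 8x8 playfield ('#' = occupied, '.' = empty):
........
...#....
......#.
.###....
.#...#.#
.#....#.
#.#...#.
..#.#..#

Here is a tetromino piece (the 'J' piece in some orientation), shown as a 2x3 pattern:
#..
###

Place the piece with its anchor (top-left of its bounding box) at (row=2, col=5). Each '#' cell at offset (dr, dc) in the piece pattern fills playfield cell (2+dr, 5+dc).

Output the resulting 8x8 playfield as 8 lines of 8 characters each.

Fill (2+0,5+0) = (2,5)
Fill (2+1,5+0) = (3,5)
Fill (2+1,5+1) = (3,6)
Fill (2+1,5+2) = (3,7)

Answer: ........
...#....
.....##.
.###.###
.#...#.#
.#....#.
#.#...#.
..#.#..#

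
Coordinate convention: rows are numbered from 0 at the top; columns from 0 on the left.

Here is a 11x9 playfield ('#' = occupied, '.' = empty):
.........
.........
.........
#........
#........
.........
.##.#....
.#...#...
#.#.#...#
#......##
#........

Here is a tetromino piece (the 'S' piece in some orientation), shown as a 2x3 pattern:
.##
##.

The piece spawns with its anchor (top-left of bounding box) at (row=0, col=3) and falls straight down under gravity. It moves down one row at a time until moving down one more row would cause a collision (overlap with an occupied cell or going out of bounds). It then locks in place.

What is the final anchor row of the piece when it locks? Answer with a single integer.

Answer: 4

Derivation:
Spawn at (row=0, col=3). Try each row:
  row 0: fits
  row 1: fits
  row 2: fits
  row 3: fits
  row 4: fits
  row 5: blocked -> lock at row 4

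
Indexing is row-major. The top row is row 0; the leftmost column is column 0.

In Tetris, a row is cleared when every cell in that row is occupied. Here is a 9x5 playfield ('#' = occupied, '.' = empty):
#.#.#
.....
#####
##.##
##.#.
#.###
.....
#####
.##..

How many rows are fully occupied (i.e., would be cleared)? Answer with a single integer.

Check each row:
  row 0: 2 empty cells -> not full
  row 1: 5 empty cells -> not full
  row 2: 0 empty cells -> FULL (clear)
  row 3: 1 empty cell -> not full
  row 4: 2 empty cells -> not full
  row 5: 1 empty cell -> not full
  row 6: 5 empty cells -> not full
  row 7: 0 empty cells -> FULL (clear)
  row 8: 3 empty cells -> not full
Total rows cleared: 2

Answer: 2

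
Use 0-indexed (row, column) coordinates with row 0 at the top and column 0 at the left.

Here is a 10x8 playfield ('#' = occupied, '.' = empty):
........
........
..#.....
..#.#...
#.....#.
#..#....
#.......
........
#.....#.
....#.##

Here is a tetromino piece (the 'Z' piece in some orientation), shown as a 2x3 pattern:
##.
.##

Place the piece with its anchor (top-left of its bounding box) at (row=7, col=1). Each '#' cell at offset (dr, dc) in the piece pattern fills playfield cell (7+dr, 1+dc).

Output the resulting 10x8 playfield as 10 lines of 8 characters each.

Fill (7+0,1+0) = (7,1)
Fill (7+0,1+1) = (7,2)
Fill (7+1,1+1) = (8,2)
Fill (7+1,1+2) = (8,3)

Answer: ........
........
..#.....
..#.#...
#.....#.
#..#....
#.......
.##.....
#.##..#.
....#.##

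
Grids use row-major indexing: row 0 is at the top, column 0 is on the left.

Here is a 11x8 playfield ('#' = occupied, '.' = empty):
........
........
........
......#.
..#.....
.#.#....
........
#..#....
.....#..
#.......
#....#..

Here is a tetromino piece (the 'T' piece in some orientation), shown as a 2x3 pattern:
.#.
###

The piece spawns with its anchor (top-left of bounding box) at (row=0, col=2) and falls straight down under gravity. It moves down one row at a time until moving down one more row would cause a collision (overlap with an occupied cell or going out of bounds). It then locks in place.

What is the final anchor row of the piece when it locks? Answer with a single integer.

Answer: 2

Derivation:
Spawn at (row=0, col=2). Try each row:
  row 0: fits
  row 1: fits
  row 2: fits
  row 3: blocked -> lock at row 2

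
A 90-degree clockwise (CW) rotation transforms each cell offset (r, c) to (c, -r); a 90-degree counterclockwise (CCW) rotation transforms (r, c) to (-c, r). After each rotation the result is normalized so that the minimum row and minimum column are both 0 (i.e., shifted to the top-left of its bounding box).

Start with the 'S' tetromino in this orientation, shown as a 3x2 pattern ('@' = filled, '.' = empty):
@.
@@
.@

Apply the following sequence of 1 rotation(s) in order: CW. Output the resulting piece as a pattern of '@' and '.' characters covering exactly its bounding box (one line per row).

Answer: .@@
@@.

Derivation:
Start:
@.
@@
.@
After rotation 1 (CW):
.@@
@@.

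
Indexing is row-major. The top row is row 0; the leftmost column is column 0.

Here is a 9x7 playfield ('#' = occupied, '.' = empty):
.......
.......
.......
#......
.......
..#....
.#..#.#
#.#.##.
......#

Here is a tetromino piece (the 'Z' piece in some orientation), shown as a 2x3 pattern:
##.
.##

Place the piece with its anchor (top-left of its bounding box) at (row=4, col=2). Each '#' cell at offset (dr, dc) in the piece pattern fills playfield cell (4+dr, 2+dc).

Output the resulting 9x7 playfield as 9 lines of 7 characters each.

Fill (4+0,2+0) = (4,2)
Fill (4+0,2+1) = (4,3)
Fill (4+1,2+1) = (5,3)
Fill (4+1,2+2) = (5,4)

Answer: .......
.......
.......
#......
..##...
..###..
.#..#.#
#.#.##.
......#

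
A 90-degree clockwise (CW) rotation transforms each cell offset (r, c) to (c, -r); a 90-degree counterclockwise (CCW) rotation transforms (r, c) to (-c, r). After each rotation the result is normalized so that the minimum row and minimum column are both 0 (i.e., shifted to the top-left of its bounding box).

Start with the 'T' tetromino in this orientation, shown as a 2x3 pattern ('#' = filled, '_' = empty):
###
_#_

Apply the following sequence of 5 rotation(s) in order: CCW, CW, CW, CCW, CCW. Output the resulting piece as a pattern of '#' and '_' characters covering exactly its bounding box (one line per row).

Answer: #_
##
#_

Derivation:
Start:
###
_#_
After rotation 1 (CCW):
#_
##
#_
After rotation 2 (CW):
###
_#_
After rotation 3 (CW):
_#
##
_#
After rotation 4 (CCW):
###
_#_
After rotation 5 (CCW):
#_
##
#_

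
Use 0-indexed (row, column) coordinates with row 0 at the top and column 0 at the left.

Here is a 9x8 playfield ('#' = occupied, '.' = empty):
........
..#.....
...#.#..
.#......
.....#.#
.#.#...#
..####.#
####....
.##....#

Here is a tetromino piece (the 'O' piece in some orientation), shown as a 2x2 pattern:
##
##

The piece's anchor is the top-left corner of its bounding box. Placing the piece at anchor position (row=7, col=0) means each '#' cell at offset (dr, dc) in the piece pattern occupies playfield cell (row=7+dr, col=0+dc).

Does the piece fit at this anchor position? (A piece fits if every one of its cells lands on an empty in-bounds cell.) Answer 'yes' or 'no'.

Answer: no

Derivation:
Check each piece cell at anchor (7, 0):
  offset (0,0) -> (7,0): occupied ('#') -> FAIL
  offset (0,1) -> (7,1): occupied ('#') -> FAIL
  offset (1,0) -> (8,0): empty -> OK
  offset (1,1) -> (8,1): occupied ('#') -> FAIL
All cells valid: no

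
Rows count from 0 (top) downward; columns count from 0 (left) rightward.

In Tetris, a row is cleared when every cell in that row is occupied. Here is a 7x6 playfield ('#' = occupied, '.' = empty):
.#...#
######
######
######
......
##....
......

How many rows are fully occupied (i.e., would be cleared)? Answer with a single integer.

Answer: 3

Derivation:
Check each row:
  row 0: 4 empty cells -> not full
  row 1: 0 empty cells -> FULL (clear)
  row 2: 0 empty cells -> FULL (clear)
  row 3: 0 empty cells -> FULL (clear)
  row 4: 6 empty cells -> not full
  row 5: 4 empty cells -> not full
  row 6: 6 empty cells -> not full
Total rows cleared: 3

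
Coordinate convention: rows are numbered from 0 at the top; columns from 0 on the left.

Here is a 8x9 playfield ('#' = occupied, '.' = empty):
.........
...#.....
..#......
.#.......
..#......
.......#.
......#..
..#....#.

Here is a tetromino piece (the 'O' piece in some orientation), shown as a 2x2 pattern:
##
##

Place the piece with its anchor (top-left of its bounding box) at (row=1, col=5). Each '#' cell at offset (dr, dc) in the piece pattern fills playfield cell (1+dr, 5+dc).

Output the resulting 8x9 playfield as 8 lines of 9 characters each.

Fill (1+0,5+0) = (1,5)
Fill (1+0,5+1) = (1,6)
Fill (1+1,5+0) = (2,5)
Fill (1+1,5+1) = (2,6)

Answer: .........
...#.##..
..#..##..
.#.......
..#......
.......#.
......#..
..#....#.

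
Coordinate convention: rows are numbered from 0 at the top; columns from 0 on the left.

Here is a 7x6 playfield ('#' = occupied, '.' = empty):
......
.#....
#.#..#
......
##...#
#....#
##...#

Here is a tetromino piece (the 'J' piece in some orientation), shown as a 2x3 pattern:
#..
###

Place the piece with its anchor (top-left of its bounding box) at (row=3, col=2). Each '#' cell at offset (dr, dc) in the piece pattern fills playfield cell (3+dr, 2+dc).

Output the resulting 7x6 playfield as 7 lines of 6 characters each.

Fill (3+0,2+0) = (3,2)
Fill (3+1,2+0) = (4,2)
Fill (3+1,2+1) = (4,3)
Fill (3+1,2+2) = (4,4)

Answer: ......
.#....
#.#..#
..#...
######
#....#
##...#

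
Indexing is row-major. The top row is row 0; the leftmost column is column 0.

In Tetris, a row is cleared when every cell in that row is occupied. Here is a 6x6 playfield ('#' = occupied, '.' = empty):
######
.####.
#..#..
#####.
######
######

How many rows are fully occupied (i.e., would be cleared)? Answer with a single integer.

Check each row:
  row 0: 0 empty cells -> FULL (clear)
  row 1: 2 empty cells -> not full
  row 2: 4 empty cells -> not full
  row 3: 1 empty cell -> not full
  row 4: 0 empty cells -> FULL (clear)
  row 5: 0 empty cells -> FULL (clear)
Total rows cleared: 3

Answer: 3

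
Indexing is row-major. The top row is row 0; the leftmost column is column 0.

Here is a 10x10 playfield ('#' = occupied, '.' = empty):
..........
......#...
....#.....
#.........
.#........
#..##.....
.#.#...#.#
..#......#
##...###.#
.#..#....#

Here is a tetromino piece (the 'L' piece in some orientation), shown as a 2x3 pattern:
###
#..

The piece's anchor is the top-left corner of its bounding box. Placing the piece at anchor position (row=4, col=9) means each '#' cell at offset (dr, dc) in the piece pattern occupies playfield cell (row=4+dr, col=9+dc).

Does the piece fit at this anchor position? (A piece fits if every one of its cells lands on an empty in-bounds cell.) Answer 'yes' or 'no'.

Answer: no

Derivation:
Check each piece cell at anchor (4, 9):
  offset (0,0) -> (4,9): empty -> OK
  offset (0,1) -> (4,10): out of bounds -> FAIL
  offset (0,2) -> (4,11): out of bounds -> FAIL
  offset (1,0) -> (5,9): empty -> OK
All cells valid: no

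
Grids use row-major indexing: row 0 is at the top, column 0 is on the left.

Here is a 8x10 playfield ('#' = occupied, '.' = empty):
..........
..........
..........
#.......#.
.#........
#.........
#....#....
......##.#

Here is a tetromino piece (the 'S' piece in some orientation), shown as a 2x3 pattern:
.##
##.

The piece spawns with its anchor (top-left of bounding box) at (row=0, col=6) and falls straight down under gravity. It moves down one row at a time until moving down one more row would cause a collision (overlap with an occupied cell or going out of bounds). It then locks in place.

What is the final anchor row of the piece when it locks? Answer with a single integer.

Spawn at (row=0, col=6). Try each row:
  row 0: fits
  row 1: fits
  row 2: fits
  row 3: blocked -> lock at row 2

Answer: 2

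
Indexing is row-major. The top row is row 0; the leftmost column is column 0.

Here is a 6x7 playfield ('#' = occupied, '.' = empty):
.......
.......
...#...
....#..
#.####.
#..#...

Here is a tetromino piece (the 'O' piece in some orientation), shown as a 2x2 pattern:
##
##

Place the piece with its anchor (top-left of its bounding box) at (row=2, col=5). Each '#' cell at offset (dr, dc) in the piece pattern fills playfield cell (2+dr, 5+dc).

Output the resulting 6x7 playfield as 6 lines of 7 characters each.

Answer: .......
.......
...#.##
....###
#.####.
#..#...

Derivation:
Fill (2+0,5+0) = (2,5)
Fill (2+0,5+1) = (2,6)
Fill (2+1,5+0) = (3,5)
Fill (2+1,5+1) = (3,6)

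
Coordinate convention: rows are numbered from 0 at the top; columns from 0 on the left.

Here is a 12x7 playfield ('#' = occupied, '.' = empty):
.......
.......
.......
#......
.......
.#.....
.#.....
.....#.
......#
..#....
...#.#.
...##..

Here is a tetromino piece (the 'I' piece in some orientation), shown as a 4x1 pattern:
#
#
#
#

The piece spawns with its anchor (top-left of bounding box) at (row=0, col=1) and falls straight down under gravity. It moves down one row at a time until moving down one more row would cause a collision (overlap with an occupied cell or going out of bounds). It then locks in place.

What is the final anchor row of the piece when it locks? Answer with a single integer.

Spawn at (row=0, col=1). Try each row:
  row 0: fits
  row 1: fits
  row 2: blocked -> lock at row 1

Answer: 1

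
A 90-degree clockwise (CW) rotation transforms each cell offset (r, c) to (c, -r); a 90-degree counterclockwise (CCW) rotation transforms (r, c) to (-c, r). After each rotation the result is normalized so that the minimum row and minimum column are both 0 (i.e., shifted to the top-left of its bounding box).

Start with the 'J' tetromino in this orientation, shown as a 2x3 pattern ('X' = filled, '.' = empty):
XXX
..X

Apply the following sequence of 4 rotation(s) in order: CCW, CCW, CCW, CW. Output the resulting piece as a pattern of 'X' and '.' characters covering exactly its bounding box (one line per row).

Start:
XXX
..X
After rotation 1 (CCW):
XX
X.
X.
After rotation 2 (CCW):
X..
XXX
After rotation 3 (CCW):
.X
.X
XX
After rotation 4 (CW):
X..
XXX

Answer: X..
XXX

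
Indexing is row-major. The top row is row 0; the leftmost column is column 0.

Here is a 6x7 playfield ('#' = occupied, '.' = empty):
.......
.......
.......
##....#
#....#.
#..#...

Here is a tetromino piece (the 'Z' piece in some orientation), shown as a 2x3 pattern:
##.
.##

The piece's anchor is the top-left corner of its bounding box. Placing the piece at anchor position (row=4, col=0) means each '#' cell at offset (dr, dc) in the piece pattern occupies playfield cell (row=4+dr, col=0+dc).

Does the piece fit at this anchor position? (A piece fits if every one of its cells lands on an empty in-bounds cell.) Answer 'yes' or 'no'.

Check each piece cell at anchor (4, 0):
  offset (0,0) -> (4,0): occupied ('#') -> FAIL
  offset (0,1) -> (4,1): empty -> OK
  offset (1,1) -> (5,1): empty -> OK
  offset (1,2) -> (5,2): empty -> OK
All cells valid: no

Answer: no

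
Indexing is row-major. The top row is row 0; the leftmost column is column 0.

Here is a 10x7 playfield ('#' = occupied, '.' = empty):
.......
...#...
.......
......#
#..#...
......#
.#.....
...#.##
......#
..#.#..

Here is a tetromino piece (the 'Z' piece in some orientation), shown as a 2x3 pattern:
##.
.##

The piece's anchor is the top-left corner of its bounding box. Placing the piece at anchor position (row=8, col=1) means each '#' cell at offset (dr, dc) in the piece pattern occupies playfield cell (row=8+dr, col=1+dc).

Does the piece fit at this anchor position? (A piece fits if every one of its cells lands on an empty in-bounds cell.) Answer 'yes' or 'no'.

Answer: no

Derivation:
Check each piece cell at anchor (8, 1):
  offset (0,0) -> (8,1): empty -> OK
  offset (0,1) -> (8,2): empty -> OK
  offset (1,1) -> (9,2): occupied ('#') -> FAIL
  offset (1,2) -> (9,3): empty -> OK
All cells valid: no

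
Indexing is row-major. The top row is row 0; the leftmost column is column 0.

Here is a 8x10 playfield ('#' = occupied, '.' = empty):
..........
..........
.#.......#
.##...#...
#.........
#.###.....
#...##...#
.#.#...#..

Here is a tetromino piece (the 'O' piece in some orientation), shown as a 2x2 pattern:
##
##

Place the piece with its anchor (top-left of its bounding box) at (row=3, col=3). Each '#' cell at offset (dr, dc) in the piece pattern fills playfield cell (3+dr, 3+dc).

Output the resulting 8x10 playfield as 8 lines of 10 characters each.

Answer: ..........
..........
.#.......#
.####.#...
#..##.....
#.###.....
#...##...#
.#.#...#..

Derivation:
Fill (3+0,3+0) = (3,3)
Fill (3+0,3+1) = (3,4)
Fill (3+1,3+0) = (4,3)
Fill (3+1,3+1) = (4,4)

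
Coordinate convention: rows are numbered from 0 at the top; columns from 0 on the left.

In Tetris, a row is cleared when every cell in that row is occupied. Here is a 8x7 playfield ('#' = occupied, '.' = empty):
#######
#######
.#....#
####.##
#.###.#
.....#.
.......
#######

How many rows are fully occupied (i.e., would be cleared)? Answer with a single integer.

Answer: 3

Derivation:
Check each row:
  row 0: 0 empty cells -> FULL (clear)
  row 1: 0 empty cells -> FULL (clear)
  row 2: 5 empty cells -> not full
  row 3: 1 empty cell -> not full
  row 4: 2 empty cells -> not full
  row 5: 6 empty cells -> not full
  row 6: 7 empty cells -> not full
  row 7: 0 empty cells -> FULL (clear)
Total rows cleared: 3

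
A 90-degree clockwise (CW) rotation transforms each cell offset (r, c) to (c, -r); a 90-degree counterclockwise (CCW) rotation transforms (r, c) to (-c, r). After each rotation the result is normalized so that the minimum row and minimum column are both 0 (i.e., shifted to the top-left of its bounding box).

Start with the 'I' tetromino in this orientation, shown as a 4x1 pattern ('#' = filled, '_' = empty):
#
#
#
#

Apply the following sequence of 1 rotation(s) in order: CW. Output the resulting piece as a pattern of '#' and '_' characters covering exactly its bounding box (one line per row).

Answer: ####

Derivation:
Start:
#
#
#
#
After rotation 1 (CW):
####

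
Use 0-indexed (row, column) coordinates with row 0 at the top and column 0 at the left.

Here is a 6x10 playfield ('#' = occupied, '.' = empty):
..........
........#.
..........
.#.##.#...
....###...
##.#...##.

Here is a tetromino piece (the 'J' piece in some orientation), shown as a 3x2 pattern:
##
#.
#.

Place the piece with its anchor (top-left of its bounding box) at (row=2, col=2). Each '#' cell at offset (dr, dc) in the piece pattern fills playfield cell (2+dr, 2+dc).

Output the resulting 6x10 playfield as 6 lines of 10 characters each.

Fill (2+0,2+0) = (2,2)
Fill (2+0,2+1) = (2,3)
Fill (2+1,2+0) = (3,2)
Fill (2+2,2+0) = (4,2)

Answer: ..........
........#.
..##......
.####.#...
..#.###...
##.#...##.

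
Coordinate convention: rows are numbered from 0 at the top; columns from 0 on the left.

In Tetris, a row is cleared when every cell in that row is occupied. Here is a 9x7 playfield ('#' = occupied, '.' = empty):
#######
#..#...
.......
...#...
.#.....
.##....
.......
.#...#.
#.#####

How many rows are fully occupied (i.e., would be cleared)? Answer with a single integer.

Answer: 1

Derivation:
Check each row:
  row 0: 0 empty cells -> FULL (clear)
  row 1: 5 empty cells -> not full
  row 2: 7 empty cells -> not full
  row 3: 6 empty cells -> not full
  row 4: 6 empty cells -> not full
  row 5: 5 empty cells -> not full
  row 6: 7 empty cells -> not full
  row 7: 5 empty cells -> not full
  row 8: 1 empty cell -> not full
Total rows cleared: 1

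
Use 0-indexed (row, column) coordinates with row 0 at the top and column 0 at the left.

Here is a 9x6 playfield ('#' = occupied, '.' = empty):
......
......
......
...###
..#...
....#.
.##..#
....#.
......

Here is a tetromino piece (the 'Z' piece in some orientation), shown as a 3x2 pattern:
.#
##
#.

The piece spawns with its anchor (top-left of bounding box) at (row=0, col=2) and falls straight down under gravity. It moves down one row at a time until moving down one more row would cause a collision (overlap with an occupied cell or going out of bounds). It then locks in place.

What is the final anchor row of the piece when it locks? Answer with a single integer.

Spawn at (row=0, col=2). Try each row:
  row 0: fits
  row 1: fits
  row 2: blocked -> lock at row 1

Answer: 1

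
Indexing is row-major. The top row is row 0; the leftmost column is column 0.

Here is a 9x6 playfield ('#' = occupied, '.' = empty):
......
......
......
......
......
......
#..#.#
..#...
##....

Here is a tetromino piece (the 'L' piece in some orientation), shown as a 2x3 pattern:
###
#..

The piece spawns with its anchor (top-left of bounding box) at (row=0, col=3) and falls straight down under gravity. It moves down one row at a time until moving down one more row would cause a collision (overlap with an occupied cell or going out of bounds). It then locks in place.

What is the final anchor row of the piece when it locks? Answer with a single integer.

Spawn at (row=0, col=3). Try each row:
  row 0: fits
  row 1: fits
  row 2: fits
  row 3: fits
  row 4: fits
  row 5: blocked -> lock at row 4

Answer: 4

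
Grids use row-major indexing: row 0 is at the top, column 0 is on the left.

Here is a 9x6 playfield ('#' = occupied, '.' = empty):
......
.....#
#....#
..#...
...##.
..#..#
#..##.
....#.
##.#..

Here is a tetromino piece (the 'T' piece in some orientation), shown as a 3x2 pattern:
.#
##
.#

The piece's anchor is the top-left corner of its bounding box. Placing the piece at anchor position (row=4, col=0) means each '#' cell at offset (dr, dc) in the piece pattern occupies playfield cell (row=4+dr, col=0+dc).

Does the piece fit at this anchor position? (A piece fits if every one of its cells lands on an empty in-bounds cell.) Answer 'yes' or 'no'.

Check each piece cell at anchor (4, 0):
  offset (0,1) -> (4,1): empty -> OK
  offset (1,0) -> (5,0): empty -> OK
  offset (1,1) -> (5,1): empty -> OK
  offset (2,1) -> (6,1): empty -> OK
All cells valid: yes

Answer: yes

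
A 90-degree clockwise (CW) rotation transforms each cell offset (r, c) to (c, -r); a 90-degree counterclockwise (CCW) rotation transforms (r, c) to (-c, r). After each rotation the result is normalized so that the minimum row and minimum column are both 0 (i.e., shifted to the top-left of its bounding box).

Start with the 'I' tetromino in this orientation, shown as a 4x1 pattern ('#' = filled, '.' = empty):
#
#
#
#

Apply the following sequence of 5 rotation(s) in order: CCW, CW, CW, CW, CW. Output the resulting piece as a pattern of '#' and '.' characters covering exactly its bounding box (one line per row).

Answer: ####

Derivation:
Start:
#
#
#
#
After rotation 1 (CCW):
####
After rotation 2 (CW):
#
#
#
#
After rotation 3 (CW):
####
After rotation 4 (CW):
#
#
#
#
After rotation 5 (CW):
####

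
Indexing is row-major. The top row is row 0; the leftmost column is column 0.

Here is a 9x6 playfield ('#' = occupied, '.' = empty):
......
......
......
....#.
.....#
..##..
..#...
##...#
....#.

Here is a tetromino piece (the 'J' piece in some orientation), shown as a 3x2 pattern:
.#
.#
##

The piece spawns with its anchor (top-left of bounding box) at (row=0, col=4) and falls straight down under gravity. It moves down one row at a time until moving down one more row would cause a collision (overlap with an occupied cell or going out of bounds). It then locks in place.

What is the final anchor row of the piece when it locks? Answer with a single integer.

Spawn at (row=0, col=4). Try each row:
  row 0: fits
  row 1: blocked -> lock at row 0

Answer: 0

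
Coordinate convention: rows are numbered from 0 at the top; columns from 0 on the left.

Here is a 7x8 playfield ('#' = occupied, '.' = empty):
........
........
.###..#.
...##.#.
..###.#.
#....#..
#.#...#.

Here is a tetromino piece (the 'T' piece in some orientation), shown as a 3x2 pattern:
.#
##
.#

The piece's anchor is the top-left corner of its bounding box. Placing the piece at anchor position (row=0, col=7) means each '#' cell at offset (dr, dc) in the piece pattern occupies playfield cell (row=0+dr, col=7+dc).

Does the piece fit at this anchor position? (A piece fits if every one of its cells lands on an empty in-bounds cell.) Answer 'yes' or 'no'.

Answer: no

Derivation:
Check each piece cell at anchor (0, 7):
  offset (0,1) -> (0,8): out of bounds -> FAIL
  offset (1,0) -> (1,7): empty -> OK
  offset (1,1) -> (1,8): out of bounds -> FAIL
  offset (2,1) -> (2,8): out of bounds -> FAIL
All cells valid: no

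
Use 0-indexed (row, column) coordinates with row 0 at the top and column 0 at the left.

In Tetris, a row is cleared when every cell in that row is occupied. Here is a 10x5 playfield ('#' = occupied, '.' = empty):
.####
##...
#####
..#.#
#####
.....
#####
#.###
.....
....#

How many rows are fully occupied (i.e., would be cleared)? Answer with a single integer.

Answer: 3

Derivation:
Check each row:
  row 0: 1 empty cell -> not full
  row 1: 3 empty cells -> not full
  row 2: 0 empty cells -> FULL (clear)
  row 3: 3 empty cells -> not full
  row 4: 0 empty cells -> FULL (clear)
  row 5: 5 empty cells -> not full
  row 6: 0 empty cells -> FULL (clear)
  row 7: 1 empty cell -> not full
  row 8: 5 empty cells -> not full
  row 9: 4 empty cells -> not full
Total rows cleared: 3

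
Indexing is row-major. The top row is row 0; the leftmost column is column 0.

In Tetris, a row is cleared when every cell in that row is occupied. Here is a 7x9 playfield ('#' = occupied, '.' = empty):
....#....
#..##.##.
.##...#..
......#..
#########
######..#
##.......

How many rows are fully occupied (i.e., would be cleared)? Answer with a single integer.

Check each row:
  row 0: 8 empty cells -> not full
  row 1: 4 empty cells -> not full
  row 2: 6 empty cells -> not full
  row 3: 8 empty cells -> not full
  row 4: 0 empty cells -> FULL (clear)
  row 5: 2 empty cells -> not full
  row 6: 7 empty cells -> not full
Total rows cleared: 1

Answer: 1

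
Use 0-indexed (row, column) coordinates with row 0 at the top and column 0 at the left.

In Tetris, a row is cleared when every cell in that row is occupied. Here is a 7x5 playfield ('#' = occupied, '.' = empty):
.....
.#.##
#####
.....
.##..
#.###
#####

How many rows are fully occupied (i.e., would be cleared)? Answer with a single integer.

Answer: 2

Derivation:
Check each row:
  row 0: 5 empty cells -> not full
  row 1: 2 empty cells -> not full
  row 2: 0 empty cells -> FULL (clear)
  row 3: 5 empty cells -> not full
  row 4: 3 empty cells -> not full
  row 5: 1 empty cell -> not full
  row 6: 0 empty cells -> FULL (clear)
Total rows cleared: 2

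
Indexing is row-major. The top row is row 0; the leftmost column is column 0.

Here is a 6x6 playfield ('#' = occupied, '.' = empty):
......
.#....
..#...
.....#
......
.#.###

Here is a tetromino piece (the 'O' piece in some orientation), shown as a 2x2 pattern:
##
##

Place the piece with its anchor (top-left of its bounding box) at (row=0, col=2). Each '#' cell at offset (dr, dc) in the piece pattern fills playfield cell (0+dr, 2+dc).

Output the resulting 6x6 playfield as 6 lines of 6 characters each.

Fill (0+0,2+0) = (0,2)
Fill (0+0,2+1) = (0,3)
Fill (0+1,2+0) = (1,2)
Fill (0+1,2+1) = (1,3)

Answer: ..##..
.###..
..#...
.....#
......
.#.###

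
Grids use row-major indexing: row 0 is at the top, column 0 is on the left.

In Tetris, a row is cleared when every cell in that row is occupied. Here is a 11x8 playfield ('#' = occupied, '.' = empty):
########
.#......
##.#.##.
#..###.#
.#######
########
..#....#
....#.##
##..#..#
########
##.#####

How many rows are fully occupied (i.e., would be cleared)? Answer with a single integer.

Answer: 3

Derivation:
Check each row:
  row 0: 0 empty cells -> FULL (clear)
  row 1: 7 empty cells -> not full
  row 2: 3 empty cells -> not full
  row 3: 3 empty cells -> not full
  row 4: 1 empty cell -> not full
  row 5: 0 empty cells -> FULL (clear)
  row 6: 6 empty cells -> not full
  row 7: 5 empty cells -> not full
  row 8: 4 empty cells -> not full
  row 9: 0 empty cells -> FULL (clear)
  row 10: 1 empty cell -> not full
Total rows cleared: 3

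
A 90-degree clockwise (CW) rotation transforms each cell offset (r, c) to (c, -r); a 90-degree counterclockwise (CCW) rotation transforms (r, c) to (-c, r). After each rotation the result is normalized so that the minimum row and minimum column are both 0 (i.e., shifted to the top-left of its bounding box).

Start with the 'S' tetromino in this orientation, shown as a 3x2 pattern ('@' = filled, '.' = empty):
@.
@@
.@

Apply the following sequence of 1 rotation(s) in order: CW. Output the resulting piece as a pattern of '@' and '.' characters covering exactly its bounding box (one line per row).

Start:
@.
@@
.@
After rotation 1 (CW):
.@@
@@.

Answer: .@@
@@.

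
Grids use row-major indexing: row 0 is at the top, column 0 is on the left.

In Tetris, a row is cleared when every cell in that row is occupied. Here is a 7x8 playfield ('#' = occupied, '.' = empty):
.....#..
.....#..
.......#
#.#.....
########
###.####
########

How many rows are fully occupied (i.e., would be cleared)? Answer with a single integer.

Check each row:
  row 0: 7 empty cells -> not full
  row 1: 7 empty cells -> not full
  row 2: 7 empty cells -> not full
  row 3: 6 empty cells -> not full
  row 4: 0 empty cells -> FULL (clear)
  row 5: 1 empty cell -> not full
  row 6: 0 empty cells -> FULL (clear)
Total rows cleared: 2

Answer: 2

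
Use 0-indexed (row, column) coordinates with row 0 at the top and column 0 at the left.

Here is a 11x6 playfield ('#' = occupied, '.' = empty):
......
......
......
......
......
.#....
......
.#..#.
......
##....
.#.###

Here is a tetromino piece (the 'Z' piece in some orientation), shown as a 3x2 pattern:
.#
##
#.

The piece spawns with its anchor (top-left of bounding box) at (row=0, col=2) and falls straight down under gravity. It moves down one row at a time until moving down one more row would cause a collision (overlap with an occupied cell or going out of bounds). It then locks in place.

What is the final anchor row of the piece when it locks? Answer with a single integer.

Answer: 8

Derivation:
Spawn at (row=0, col=2). Try each row:
  row 0: fits
  row 1: fits
  row 2: fits
  row 3: fits
  row 4: fits
  row 5: fits
  row 6: fits
  row 7: fits
  row 8: fits
  row 9: blocked -> lock at row 8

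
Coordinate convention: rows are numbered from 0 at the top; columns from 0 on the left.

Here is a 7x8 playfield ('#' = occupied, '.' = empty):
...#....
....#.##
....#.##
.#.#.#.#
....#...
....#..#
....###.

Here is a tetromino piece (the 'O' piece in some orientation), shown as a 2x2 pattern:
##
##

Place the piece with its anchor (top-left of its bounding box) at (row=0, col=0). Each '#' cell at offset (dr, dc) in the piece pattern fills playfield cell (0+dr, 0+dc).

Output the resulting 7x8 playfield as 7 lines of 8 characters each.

Fill (0+0,0+0) = (0,0)
Fill (0+0,0+1) = (0,1)
Fill (0+1,0+0) = (1,0)
Fill (0+1,0+1) = (1,1)

Answer: ##.#....
##..#.##
....#.##
.#.#.#.#
....#...
....#..#
....###.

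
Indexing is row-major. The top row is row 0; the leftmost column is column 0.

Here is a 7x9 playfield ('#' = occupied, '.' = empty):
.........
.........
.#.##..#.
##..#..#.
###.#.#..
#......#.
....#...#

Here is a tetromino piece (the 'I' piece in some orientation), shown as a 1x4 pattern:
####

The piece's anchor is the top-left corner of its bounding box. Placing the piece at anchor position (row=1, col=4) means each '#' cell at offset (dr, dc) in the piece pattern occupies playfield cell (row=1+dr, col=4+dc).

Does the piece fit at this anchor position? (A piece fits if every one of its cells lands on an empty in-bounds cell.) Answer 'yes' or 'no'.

Answer: yes

Derivation:
Check each piece cell at anchor (1, 4):
  offset (0,0) -> (1,4): empty -> OK
  offset (0,1) -> (1,5): empty -> OK
  offset (0,2) -> (1,6): empty -> OK
  offset (0,3) -> (1,7): empty -> OK
All cells valid: yes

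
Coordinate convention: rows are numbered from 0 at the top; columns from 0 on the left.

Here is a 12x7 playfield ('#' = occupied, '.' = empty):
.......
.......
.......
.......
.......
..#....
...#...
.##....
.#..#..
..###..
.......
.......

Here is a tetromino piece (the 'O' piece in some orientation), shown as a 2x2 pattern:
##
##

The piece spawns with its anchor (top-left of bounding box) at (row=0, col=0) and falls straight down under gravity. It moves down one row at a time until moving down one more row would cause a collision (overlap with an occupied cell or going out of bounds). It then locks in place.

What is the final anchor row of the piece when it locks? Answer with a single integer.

Spawn at (row=0, col=0). Try each row:
  row 0: fits
  row 1: fits
  row 2: fits
  row 3: fits
  row 4: fits
  row 5: fits
  row 6: blocked -> lock at row 5

Answer: 5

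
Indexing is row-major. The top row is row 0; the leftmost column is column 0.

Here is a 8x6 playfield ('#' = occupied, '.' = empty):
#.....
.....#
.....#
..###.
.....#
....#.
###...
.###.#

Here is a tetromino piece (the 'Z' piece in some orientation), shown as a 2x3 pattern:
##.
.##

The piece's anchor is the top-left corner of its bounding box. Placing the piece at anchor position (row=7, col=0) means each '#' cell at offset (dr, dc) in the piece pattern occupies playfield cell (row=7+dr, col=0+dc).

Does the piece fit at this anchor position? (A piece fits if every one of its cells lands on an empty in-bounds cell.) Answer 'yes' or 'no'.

Check each piece cell at anchor (7, 0):
  offset (0,0) -> (7,0): empty -> OK
  offset (0,1) -> (7,1): occupied ('#') -> FAIL
  offset (1,1) -> (8,1): out of bounds -> FAIL
  offset (1,2) -> (8,2): out of bounds -> FAIL
All cells valid: no

Answer: no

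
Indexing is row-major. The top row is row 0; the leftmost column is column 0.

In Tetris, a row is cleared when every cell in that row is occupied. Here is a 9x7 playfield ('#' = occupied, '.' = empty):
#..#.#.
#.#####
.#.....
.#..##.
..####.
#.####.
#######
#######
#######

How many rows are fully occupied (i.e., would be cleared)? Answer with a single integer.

Check each row:
  row 0: 4 empty cells -> not full
  row 1: 1 empty cell -> not full
  row 2: 6 empty cells -> not full
  row 3: 4 empty cells -> not full
  row 4: 3 empty cells -> not full
  row 5: 2 empty cells -> not full
  row 6: 0 empty cells -> FULL (clear)
  row 7: 0 empty cells -> FULL (clear)
  row 8: 0 empty cells -> FULL (clear)
Total rows cleared: 3

Answer: 3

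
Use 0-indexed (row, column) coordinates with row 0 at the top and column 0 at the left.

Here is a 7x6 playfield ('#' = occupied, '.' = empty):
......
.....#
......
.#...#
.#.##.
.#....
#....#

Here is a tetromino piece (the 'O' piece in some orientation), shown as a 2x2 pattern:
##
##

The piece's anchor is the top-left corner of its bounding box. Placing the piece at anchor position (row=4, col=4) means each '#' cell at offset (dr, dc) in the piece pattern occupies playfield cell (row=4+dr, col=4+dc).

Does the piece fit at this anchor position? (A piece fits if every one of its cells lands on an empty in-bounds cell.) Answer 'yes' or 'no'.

Check each piece cell at anchor (4, 4):
  offset (0,0) -> (4,4): occupied ('#') -> FAIL
  offset (0,1) -> (4,5): empty -> OK
  offset (1,0) -> (5,4): empty -> OK
  offset (1,1) -> (5,5): empty -> OK
All cells valid: no

Answer: no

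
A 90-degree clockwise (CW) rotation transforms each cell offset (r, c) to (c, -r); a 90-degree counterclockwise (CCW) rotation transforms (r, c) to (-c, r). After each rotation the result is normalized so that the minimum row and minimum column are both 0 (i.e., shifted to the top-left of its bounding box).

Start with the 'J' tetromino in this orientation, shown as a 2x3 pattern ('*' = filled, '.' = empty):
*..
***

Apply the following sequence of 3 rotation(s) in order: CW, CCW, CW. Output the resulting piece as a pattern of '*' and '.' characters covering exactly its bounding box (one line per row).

Start:
*..
***
After rotation 1 (CW):
**
*.
*.
After rotation 2 (CCW):
*..
***
After rotation 3 (CW):
**
*.
*.

Answer: **
*.
*.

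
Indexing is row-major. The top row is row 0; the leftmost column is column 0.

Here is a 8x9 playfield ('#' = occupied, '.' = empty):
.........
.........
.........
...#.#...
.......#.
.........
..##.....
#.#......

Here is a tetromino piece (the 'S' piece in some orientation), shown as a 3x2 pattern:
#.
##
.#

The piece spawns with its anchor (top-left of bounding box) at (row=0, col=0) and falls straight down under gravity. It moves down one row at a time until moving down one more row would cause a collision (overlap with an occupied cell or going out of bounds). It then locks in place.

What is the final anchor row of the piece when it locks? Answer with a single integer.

Answer: 5

Derivation:
Spawn at (row=0, col=0). Try each row:
  row 0: fits
  row 1: fits
  row 2: fits
  row 3: fits
  row 4: fits
  row 5: fits
  row 6: blocked -> lock at row 5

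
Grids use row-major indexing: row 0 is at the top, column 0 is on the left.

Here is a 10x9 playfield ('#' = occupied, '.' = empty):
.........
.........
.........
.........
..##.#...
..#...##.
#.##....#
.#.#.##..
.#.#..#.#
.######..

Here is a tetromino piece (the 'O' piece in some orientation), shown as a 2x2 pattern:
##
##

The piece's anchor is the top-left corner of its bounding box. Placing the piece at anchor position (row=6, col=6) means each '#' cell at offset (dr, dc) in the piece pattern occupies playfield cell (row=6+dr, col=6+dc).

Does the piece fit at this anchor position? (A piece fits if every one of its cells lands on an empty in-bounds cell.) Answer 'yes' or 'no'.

Answer: no

Derivation:
Check each piece cell at anchor (6, 6):
  offset (0,0) -> (6,6): empty -> OK
  offset (0,1) -> (6,7): empty -> OK
  offset (1,0) -> (7,6): occupied ('#') -> FAIL
  offset (1,1) -> (7,7): empty -> OK
All cells valid: no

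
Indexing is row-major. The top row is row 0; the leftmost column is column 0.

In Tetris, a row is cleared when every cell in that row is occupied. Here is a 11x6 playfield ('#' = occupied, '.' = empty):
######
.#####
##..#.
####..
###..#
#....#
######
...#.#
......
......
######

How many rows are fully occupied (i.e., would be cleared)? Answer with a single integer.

Answer: 3

Derivation:
Check each row:
  row 0: 0 empty cells -> FULL (clear)
  row 1: 1 empty cell -> not full
  row 2: 3 empty cells -> not full
  row 3: 2 empty cells -> not full
  row 4: 2 empty cells -> not full
  row 5: 4 empty cells -> not full
  row 6: 0 empty cells -> FULL (clear)
  row 7: 4 empty cells -> not full
  row 8: 6 empty cells -> not full
  row 9: 6 empty cells -> not full
  row 10: 0 empty cells -> FULL (clear)
Total rows cleared: 3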